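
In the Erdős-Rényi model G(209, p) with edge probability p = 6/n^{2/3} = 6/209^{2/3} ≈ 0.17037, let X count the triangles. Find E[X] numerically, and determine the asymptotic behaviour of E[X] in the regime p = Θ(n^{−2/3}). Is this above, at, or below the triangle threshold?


Number of potential triangles: C(209, 3) = 1499784.
Each occurs with probability p³ ≈ (0.17037)³ ≈ 4.9449417e-03.
By linearity: E[X] = C(209, 3)·p³ ≈ 1499784 · 4.9449417e-03 ≈ 7416.34450.
Since α = 2/3 < 1, p = c/n^{2/3} ≫ 1/n is above the triangle threshold p ~ 1/n. Asymptotically E[X] ~ (c³/6)·n^{3(1−α)} = (6³/6)·n^{1} → ∞; triangles are abundant w.h.p.

E[X] ≈ 7416.34450; in regime p = Θ(1/n^{2/3}) E[X] diverges (above the triangle threshold p ~ 1/n).


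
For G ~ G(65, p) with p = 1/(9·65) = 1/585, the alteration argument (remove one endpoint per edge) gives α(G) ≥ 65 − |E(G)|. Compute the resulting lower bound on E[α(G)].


E[|E(G)|] = C(65, 2)·p = 2080 · (1/585) = 32/9.
E[α(G)] ≥ n − E[|E(G)|] = 65 − 32/9 = 553/9.
Numerically: ≈ 61.444.
(This is only a lower bound; the true E[α(G)] may be larger.)

E[α(G)] ≥ 553/9 ≈ 61.444.


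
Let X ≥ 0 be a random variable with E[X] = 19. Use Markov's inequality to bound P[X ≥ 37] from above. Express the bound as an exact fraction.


μ = E[X] = 19, a = 37.
Markov: P[X ≥ 37] ≤ μ/a = (19)/37 = 19/37.
Numerically: ≈ 0.513514.
(Since a = 37 > μ = 19.000000, the bound 19/37 is < 1 and informative.)

P[X ≥ 37] ≤ 19/37 ≈ 0.513514.


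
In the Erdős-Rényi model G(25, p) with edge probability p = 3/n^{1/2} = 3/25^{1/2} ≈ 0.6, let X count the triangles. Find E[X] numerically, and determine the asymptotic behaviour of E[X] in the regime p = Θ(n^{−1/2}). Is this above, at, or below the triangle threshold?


Number of potential triangles: C(25, 3) = 2300.
Each occurs with probability p³ ≈ (0.6)³ ≈ 2.16000000e-01.
By linearity: E[X] = C(25, 3)·p³ ≈ 2300 · 2.16000000e-01 ≈ 496.800000.
Since α = 1/2 < 1, p = c/n^{1/2} ≫ 1/n is above the triangle threshold p ~ 1/n. Asymptotically E[X] ~ (c³/6)·n^{3(1−α)} = (3³/6)·n^{1.5} → ∞; triangles are abundant w.h.p.

E[X] ≈ 496.800000; in regime p = Θ(1/n^{1/2}) E[X] diverges (above the triangle threshold p ~ 1/n).


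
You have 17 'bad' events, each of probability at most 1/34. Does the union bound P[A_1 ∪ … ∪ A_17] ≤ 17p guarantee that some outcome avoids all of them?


Union bound: P[∪_{i=1}^{17} A_i] ≤ Σ_i P[A_i] ≤ 17·p = 17·(1/34) = 1/2.
Numerically: 1/2 ≈ 0.5000.
Is 1/2 < 1? YES.
Since P[∪ A_i] ≤ 1/2 < 1, the complement has P[∩ A_i^c] ≥ 1 − 1/2 = 1/2 > 0, so some outcome avoids every A_i.

17·p = 1/2 ≈ 0.5000; existence CERTIFIED by the union bound.


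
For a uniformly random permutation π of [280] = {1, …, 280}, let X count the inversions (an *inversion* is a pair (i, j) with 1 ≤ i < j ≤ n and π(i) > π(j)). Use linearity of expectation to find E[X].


Write X = Σ X_I over the C(280, 2) = 39060 pairs i < j, with X_I the indicator of one inversion.
There are 39060 indicators.
For each fixed pair i < j, the values π(i) and π(j) are two distinct elements of {1, …, 280} in uniformly random order; by symmetry P[π(i) > π(j)] = 1/2.
By linearity: E[X] = 39060 · (1/2) = C(280, 2) · (1/2) = 39060/2 = 19530 ≈ 19530.000000.

E[X] = 19530 = 19530.000000.


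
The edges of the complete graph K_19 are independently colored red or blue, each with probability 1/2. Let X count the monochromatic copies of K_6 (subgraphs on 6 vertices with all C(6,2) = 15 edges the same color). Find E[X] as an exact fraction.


Let X = Σ_S X_S over the C(19, 6) = 27132 subsets S of size 6, where X_S = 1 if the K_6 on S is monochromatic.
For a fixed S, the K_6 on S has C(6, 2) = 15 edges. P[all 15 edges red] = (1/2)^15, and likewise for blue, so P[monochromatic] = 2·(1/2)^15 = 2^{1 − 15} = 1/16384.
By linearity of expectation: E[X] = C(19, 6) · 2^{1 − 15} = 27132 · 1/16384 = 6783/4096.
Numerically: E[X] ≈ 1.6560.

E[X] = C(19,6)·2^(1−C(6,2)) = 6783/4096 ≈ 1.6560.


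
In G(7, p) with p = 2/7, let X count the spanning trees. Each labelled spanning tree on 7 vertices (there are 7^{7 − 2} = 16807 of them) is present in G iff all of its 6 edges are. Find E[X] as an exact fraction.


K_7 has 7^{7 − 2} = 16807 labelled spanning trees.
For each such spanning tree H, let X_H = 1 if all 6 edges of H are present in G. Then P[X_H = 1] = p^{6} = (2/7)^{6} = 64/117649.
By linearity of expectation: E[X] = Σ_H E[X_H] = 16807 · p^{6} = 16807 · 64/117649 = 64/7.
Numerically: E[X] ≈ 9.14286.

E[X] = 16807 · (2/7)^{6} = 64/7 ≈ 9.14286.


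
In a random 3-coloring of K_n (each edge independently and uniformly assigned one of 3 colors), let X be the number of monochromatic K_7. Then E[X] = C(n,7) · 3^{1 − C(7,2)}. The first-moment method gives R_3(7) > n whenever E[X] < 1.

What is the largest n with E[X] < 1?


We need C(n, 7) · 3^{1 − 21} < 1, i.e. C(n, 7) < 3^{21 − 1} = 3486784401.
Check values of n near the boundary:
  n = 77: C(77, 7) = 2404808340; 2404808340 < 3486784401? YES
  n = 78: C(78, 7) = 2641902120; 2641902120 < 3486784401? YES
  n = 79: C(79, 7) = 2898753715; 2898753715 < 3486784401? YES
  n = 80: C(80, 7) = 3176716400; 3176716400 < 3486784401? YES
  n = 81: C(81, 7) = 3477216600; 3477216600 < 3486784401? YES
  n = 82: C(82, 7) = 3801756816; 3801756816 < 3486784401? NO
  n = 83: C(83, 7) = 4151918628; 4151918628 < 3486784401? NO
  n = 84: C(84, 7) = 4529365776; 4529365776 < 3486784401? NO
The largest n with C(n, 7) < 3486784401 is n = 81 (where E[X] = 42928600/43046721 ≈ 0.997256). Hence R_3(7) > 81, i.e. R_3(7) ≥ 82.

Largest n = 81; hence R_3(7) > 81.


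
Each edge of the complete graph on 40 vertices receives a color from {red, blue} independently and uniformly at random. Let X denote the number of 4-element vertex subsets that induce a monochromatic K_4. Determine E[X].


Let X = Σ_S X_S over the C(40, 4) = 91390 subsets S of size 4, where X_S = 1 if the K_4 on S is monochromatic.
For a fixed S, the K_4 on S has C(4, 2) = 6 edges. P[all 6 edges red] = (1/2)^6, and likewise for blue, so P[monochromatic] = 2·(1/2)^6 = 2^{1 − 6} = 1/32.
By linearity: E[X] = C(40, 4) · 2^{1 − 6} = 91390 · 1/32 = 45695/16.
Numerically: E[X] ≈ 2855.9375.

E[X] = C(40,4)·2^(1−C(4,2)) = 45695/16 ≈ 2855.9375.


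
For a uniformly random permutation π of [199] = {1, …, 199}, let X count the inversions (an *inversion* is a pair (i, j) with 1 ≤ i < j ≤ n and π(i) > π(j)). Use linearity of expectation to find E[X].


Write X = Σ X_I over the C(199, 2) = 19701 pairs i < j, with X_I the indicator of one inversion.
There are 19701 indicators.
For each fixed pair i < j, the values π(i) and π(j) are two distinct elements of {1, …, 199} in uniformly random order; by symmetry P[π(i) > π(j)] = 1/2.
By linearity: E[X] = 19701 · (1/2) = C(199, 2) · (1/2) = 19701/2 = 19701/2 ≈ 9850.5000.

E[X] = 19701/2 = 9850.5000.


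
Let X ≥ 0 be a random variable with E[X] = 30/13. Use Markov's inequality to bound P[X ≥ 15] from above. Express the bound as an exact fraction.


μ = E[X] = 30/13, a = 15.
Markov: P[X ≥ 15] ≤ μ/a = (30/13)/15 = 2/13.
Numerically: ≈ 0.1538.
(Since a = 15 > μ = 2.3077, the bound 2/13 is < 1 and informative.)

P[X ≥ 15] ≤ 2/13 ≈ 0.1538.


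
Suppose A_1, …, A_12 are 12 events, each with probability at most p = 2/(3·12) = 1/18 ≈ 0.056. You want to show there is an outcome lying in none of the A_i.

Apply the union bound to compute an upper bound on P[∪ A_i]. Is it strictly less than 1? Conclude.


Union bound: P[∪_{i=1}^{12} A_i] ≤ Σ_i P[A_i] ≤ 12·p = 12·(1/18) = 2/3.
Numerically: 2/3 ≈ 0.667.
Is 2/3 < 1? YES.
Since P[∪ A_i] ≤ 2/3 < 1, the complement has P[∩ A_i^c] ≥ 1 − 2/3 = 1/3 > 0, so some outcome avoids every A_i.

12·p = 2/3 ≈ 0.667; existence CERTIFIED by the union bound.


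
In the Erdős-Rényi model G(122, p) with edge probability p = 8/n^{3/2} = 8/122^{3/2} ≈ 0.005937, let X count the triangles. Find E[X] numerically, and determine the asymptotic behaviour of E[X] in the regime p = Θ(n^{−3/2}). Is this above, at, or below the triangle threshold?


Number of potential triangles: C(122, 3) = 295240.
Each occurs with probability p³ ≈ (0.005937)³ ≈ 2.092429e-07.
By linearity: E[X] = C(122, 3)·p³ ≈ 295240 · 2.092429e-07 ≈ 0.0618.
Since α = 3/2 > 1, p = c/n^{3/2} = o(1/n) is below the triangle threshold p ~ 1/n. Asymptotically E[X] ~ (c³/6)·n^{3(1−α)} = (8³/6)·n^{-1.5} → 0, so by Markov's inequality G has no triangles w.h.p.

E[X] ≈ 0.0618; in regime p = Θ(1/n^{3/2}) E[X] tends to 0 (below the triangle threshold p ~ 1/n).


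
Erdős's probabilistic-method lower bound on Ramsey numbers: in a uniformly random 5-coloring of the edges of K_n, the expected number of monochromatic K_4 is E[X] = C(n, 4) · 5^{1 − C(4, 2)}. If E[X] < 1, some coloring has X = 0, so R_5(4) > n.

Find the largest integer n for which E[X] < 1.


We need C(n, 4) · 5^{1 − 6} < 1, i.e. C(n, 4) < 5^{6 − 1} = 3125.
Check values of n near the boundary:
  n = 16: C(16, 4) = 1820; 1820 < 3125? YES
  n = 17: C(17, 4) = 2380; 2380 < 3125? YES
  n = 18: C(18, 4) = 3060; 3060 < 3125? YES
  n = 19: C(19, 4) = 3876; 3876 < 3125? NO
The largest n with C(n, 4) < 3125 is n = 18 (where E[X] = 612/625 ≈ 0.9792000). Hence R_5(4) > 18, i.e. R_5(4) ≥ 19.

Largest n = 18; hence R_5(4) > 18.


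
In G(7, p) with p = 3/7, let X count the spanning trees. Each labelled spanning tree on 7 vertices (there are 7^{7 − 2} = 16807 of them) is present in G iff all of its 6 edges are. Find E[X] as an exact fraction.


K_7 has 7^{7 − 2} = 16807 labelled spanning trees.
For each such spanning tree H, let X_H = 1 if all 6 edges of H are present in G. Then P[X_H = 1] = p^{6} = (3/7)^{6} = 729/117649.
Summing the indicators: E[X] = Σ_H E[X_H] = 16807 · p^{6} = 16807 · 729/117649 = 729/7.
Numerically: E[X] ≈ 104.1.

E[X] = 16807 · (3/7)^{6} = 729/7 ≈ 104.1.


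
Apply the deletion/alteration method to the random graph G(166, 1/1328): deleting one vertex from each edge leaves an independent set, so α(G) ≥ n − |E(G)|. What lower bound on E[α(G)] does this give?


E[|E(G)|] = C(166, 2)·p = 13695 · (1/1328) = 165/16.
E[α(G)] ≥ n − E[|E(G)|] = 166 − 165/16 = 2491/16.
Numerically: ≈ 155.688.
(This is only a lower bound; the true E[α(G)] may be larger.)

E[α(G)] ≥ 2491/16 ≈ 155.688.


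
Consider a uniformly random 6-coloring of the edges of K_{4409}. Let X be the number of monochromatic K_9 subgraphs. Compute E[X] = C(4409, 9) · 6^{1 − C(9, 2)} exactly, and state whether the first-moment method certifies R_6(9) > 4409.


E[X] = C(4409, 9) · 6^{1 − 36} = 1720875732988608787686577131 · 6^{−35} = 1720875732988608787686577131/1719070799748422591028658176.
As a reduced fraction: E[X] = 573625244329536262562192377/573023599916140863676219392 ≈ 1.001.
Is E[X] < 1? NO.
Since E[X] ≥ 1, the first-moment bound is inconclusive at n = 4409; it does NOT by itself certify R_6(9) > 4409.

E[X] = 573625244329536262562192377/573023599916140863676219392 ≈ 1.001; E[X] ≥ 1; first-moment method inconclusive here.


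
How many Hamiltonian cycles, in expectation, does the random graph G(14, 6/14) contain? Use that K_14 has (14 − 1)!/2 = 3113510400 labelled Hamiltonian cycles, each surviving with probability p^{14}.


K_14 has (14 − 1)!/2 = 3113510400 labelled Hamiltonian cycles.
For each such Hamiltonian cycle H, let X_H = 1 if all 14 edges of H are present in G. Then P[X_H = 1] = p^{14} = (3/7)^{14} = 4782969/678223072849.
Summing the indicators: E[X] = Σ_H E[X_H] = 3113510400 · p^{14} = 3113510400 · 4782969/678223072849 = 2127403389196800/96889010407.
Numerically: E[X] ≈ 2.2e+04.

E[X] = 3113510400 · (3/7)^{14} = 2127403389196800/96889010407 ≈ 2.2e+04.


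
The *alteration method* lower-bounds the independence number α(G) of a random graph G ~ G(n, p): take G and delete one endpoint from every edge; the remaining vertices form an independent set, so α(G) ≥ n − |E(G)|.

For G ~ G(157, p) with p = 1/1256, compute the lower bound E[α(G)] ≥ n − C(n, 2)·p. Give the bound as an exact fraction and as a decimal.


E[|E(G)|] = C(157, 2)·p = 12246 · (1/1256) = 39/4.
E[α(G)] ≥ n − E[|E(G)|] = 157 − 39/4 = 589/4.
Numerically: ≈ 147.2500.
(This is only a lower bound; the true E[α(G)] may be larger.)

E[α(G)] ≥ 589/4 ≈ 147.2500.


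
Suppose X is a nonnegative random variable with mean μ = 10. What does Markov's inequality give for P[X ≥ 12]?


μ = E[X] = 10, a = 12.
Markov: P[X ≥ 12] ≤ μ/a = (10)/12 = 5/6.
Numerically: ≈ 0.83333.
(Since a = 12 > μ = 10.00000, the bound 5/6 is < 1 and informative.)

P[X ≥ 12] ≤ 5/6 ≈ 0.83333.


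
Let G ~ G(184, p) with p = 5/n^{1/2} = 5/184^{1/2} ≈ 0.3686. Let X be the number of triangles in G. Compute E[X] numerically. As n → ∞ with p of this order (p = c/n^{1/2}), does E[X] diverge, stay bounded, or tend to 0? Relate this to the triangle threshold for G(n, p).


Number of potential triangles: C(184, 3) = 1021384.
Each occurs with probability p³ ≈ (0.3686)³ ≈ 5.0082186e-02.
By linearity: E[X] = C(184, 3)·p³ ≈ 1021384 · 5.0082186e-02 ≈ 51153.14366.
Since α = 1/2 < 1, p = c/n^{1/2} ≫ 1/n is above the triangle threshold p ~ 1/n. Asymptotically E[X] ~ (c³/6)·n^{3(1−α)} = (5³/6)·n^{1.5} → ∞; triangles are abundant w.h.p.

E[X] ≈ 51153.14366; in regime p = Θ(1/n^{1/2}) E[X] diverges (above the triangle threshold p ~ 1/n).


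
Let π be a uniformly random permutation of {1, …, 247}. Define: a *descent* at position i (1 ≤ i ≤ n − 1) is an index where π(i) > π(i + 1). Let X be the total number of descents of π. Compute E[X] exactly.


Write X = Σ X_I over i = 1, …, 246, with X_I the indicator of one descent.
There are 246 indicators.
For each fixed i, the pair (π(i), π(i+1)) is a uniformly random ordered pair of distinct values from {1, …, 247}; by symmetry P[π(i) > π(i+1)] = 1/2.
By linearity: E[X] = 246 · (1/2) = (247 − 1) · (1/2) = 123 ≈ 123.0000.

E[X] = 123 = 123.0000.


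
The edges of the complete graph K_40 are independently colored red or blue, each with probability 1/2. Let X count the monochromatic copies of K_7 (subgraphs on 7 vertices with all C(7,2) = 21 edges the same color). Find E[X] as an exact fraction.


Let X = Σ_S X_S over the C(40, 7) = 18643560 subsets S of size 7, where X_S = 1 if the K_7 on S is monochromatic.
For a fixed S, the K_7 on S has C(7, 2) = 21 edges. P[all 21 edges red] = (1/2)^21, and likewise for blue, so P[monochromatic] = 2·(1/2)^21 = 2^{1 − 21} = 1/1048576.
Summing: E[X] = C(40, 7) · 2^{1 − 21} = 18643560 · 1/1048576 = 2330445/131072.
Numerically: E[X] ≈ 17.780.

E[X] = C(40,7)·2^(1−C(7,2)) = 2330445/131072 ≈ 17.780.


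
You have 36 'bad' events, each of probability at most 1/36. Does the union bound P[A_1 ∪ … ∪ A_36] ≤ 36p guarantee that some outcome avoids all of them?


Union bound: P[∪_{i=1}^{36} A_i] ≤ Σ_i P[A_i] ≤ 36·p = 36·(1/36) = 1.
Numerically: 1 ≈ 1.000.
Is 1 < 1? NO.
Since the bound 1 is ≥ 1, the union bound is uninformative here; it does NOT by itself certify existence.

36·p = 1 ≈ 1.000; existence NOT certified by the union bound.


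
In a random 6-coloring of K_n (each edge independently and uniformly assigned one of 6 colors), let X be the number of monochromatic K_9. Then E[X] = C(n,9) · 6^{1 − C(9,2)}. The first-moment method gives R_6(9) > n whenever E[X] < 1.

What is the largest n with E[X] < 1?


We need C(n, 9) · 6^{1 − 36} < 1, i.e. C(n, 9) < 6^{36 − 1} = 1719070799748422591028658176.
Check values of n near the boundary:
  n = 4405: C(4405, 9) = 1706862792900636302463627150; 1706862792900636302463627150 < 1719070799748422591028658176? YES
  n = 4406: C(4406, 9) = 1710356485221788389505285700; 1710356485221788389505285700 < 1719070799748422591028658176? YES
  n = 4407: C(4407, 9) = 1713856532599459170657070050; 1713856532599459170657070050 < 1719070799748422591028658176? YES
  n = 4408: C(4408, 9) = 1717362945146264156457459600; 1717362945146264156457459600 < 1719070799748422591028658176? YES
  n = 4409: C(4409, 9) = 1720875732988608787686577131; 1720875732988608787686577131 < 1719070799748422591028658176? NO
The largest n with C(n, 9) < 1719070799748422591028658176 is n = 4408 (where E[X] = 35778394690547169926197075/35813974994758803979763712 ≈ 0.9990065). Hence R_6(9) > 4408, i.e. R_6(9) ≥ 4409.

Largest n = 4408; hence R_6(9) > 4408.


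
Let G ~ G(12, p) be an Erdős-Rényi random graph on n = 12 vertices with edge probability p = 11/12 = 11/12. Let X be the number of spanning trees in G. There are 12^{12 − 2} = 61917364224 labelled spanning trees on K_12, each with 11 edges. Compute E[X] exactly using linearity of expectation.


K_12 has 12^{12 − 2} = 61917364224 labelled spanning trees.
For each such spanning tree H, let X_H = 1 if all 11 edges of H are present in G. Then P[X_H = 1] = p^{11} = (11/12)^{11} = 285311670611/743008370688.
Summing the indicators: E[X] = Σ_H E[X_H] = 61917364224 · p^{11} = 61917364224 · 285311670611/743008370688 = 285311670611/12.
Numerically: E[X] ≈ 2.3776e+10.

E[X] = 61917364224 · (11/12)^{11} = 285311670611/12 ≈ 2.3776e+10.


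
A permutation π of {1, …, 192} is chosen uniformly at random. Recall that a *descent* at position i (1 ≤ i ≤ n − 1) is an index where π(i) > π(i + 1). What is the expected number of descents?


Write X = Σ X_I over i = 1, …, 191, with X_I the indicator of one descent.
There are 191 indicators.
For each fixed i, the pair (π(i), π(i+1)) is a uniformly random ordered pair of distinct values from {1, …, 192}; by symmetry P[π(i) > π(i+1)] = 1/2.
By linearity: E[X] = 191 · (1/2) = (192 − 1) · (1/2) = 191/2 ≈ 95.5000.

E[X] = 191/2 = 95.5000.


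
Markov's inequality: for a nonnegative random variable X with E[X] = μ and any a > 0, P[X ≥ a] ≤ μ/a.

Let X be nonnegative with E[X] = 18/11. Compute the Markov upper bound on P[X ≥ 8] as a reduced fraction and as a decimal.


μ = E[X] = 18/11, a = 8.
Markov: P[X ≥ 8] ≤ μ/a = (18/11)/8 = 9/44.
Numerically: ≈ 0.2045.
(Since a = 8 > μ = 1.6364, the bound 9/44 is < 1 and informative.)

P[X ≥ 8] ≤ 9/44 ≈ 0.2045.


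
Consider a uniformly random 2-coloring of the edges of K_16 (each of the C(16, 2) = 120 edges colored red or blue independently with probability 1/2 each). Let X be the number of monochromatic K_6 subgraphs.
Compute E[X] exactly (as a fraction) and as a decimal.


Let X = Σ_S X_S over the C(16, 6) = 8008 subsets S of size 6, where X_S = 1 if the K_6 on S is monochromatic.
For a fixed S, the K_6 on S has C(6, 2) = 15 edges. P[all 15 edges red] = (1/2)^15, and likewise for blue, so P[monochromatic] = 2·(1/2)^15 = 2^{1 − 15} = 1/16384.
By linearity: E[X] = C(16, 6) · 2^{1 − 15} = 8008 · 1/16384 = 1001/2048.
Numerically: E[X] ≈ 0.488770.

E[X] = C(16,6)·2^(1−C(6,2)) = 1001/2048 ≈ 0.488770.


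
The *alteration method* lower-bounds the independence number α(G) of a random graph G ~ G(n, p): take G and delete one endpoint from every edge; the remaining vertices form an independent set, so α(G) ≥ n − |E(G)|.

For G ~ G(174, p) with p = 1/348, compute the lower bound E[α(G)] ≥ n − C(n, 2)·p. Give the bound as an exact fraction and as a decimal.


E[|E(G)|] = C(174, 2)·p = 15051 · (1/348) = 173/4.
E[α(G)] ≥ n − E[|E(G)|] = 174 − 173/4 = 523/4.
Numerically: ≈ 130.7500.
(This is only a lower bound; the true E[α(G)] may be larger.)

E[α(G)] ≥ 523/4 ≈ 130.7500.


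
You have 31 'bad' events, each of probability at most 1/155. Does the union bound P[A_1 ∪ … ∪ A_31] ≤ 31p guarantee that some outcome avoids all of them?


Union bound: P[∪_{i=1}^{31} A_i] ≤ Σ_i P[A_i] ≤ 31·p = 31·(1/155) = 1/5.
Numerically: 1/5 ≈ 0.2000000.
Is 1/5 < 1? YES.
Since P[∪ A_i] ≤ 1/5 < 1, the complement has P[∩ A_i^c] ≥ 1 − 1/5 = 4/5 > 0, so some outcome avoids every A_i.

31·p = 1/5 ≈ 0.2000000; existence CERTIFIED by the union bound.


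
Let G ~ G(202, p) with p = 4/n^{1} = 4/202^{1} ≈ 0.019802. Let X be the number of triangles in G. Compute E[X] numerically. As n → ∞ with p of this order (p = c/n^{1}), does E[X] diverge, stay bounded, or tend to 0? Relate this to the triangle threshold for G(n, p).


Number of potential triangles: C(202, 3) = 1353400.
Each occurs with probability p³ ≈ (0.019802)³ ≈ 7.76472118e-06.
By linearity: E[X] = C(202, 3)·p³ ≈ 1353400 · 7.76472118e-06 ≈ 10.508774.
Here α = 1, so p = 4/n is exactly at the triangle threshold p ~ 1/n. Asymptotically E[X] → c³/6 = 4³/6 = 32/3 ≈ 10.666667, a bounded constant. In this regime the triangle count is asymptotically Poisson(c³/6).

E[X] ≈ 10.508774; in regime p = Θ(1/n^{1}) E[X] stays bounded (at the triangle threshold p ~ 1/n).


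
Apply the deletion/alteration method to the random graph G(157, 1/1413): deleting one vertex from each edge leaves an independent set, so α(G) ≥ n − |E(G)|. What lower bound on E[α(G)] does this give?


E[|E(G)|] = C(157, 2)·p = 12246 · (1/1413) = 26/3.
E[α(G)] ≥ n − E[|E(G)|] = 157 − 26/3 = 445/3.
Numerically: ≈ 148.3333.
(This is only a lower bound; the true E[α(G)] may be larger.)

E[α(G)] ≥ 445/3 ≈ 148.3333.


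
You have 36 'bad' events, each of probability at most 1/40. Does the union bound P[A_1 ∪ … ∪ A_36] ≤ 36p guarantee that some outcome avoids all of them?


Union bound: P[∪_{i=1}^{36} A_i] ≤ Σ_i P[A_i] ≤ 36·p = 36·(1/40) = 9/10.
Numerically: 9/10 ≈ 0.900.
Is 9/10 < 1? YES.
Since P[∪ A_i] ≤ 9/10 < 1, the complement has P[∩ A_i^c] ≥ 1 − 9/10 = 1/10 > 0, so some outcome avoids every A_i.

36·p = 9/10 ≈ 0.900; existence CERTIFIED by the union bound.


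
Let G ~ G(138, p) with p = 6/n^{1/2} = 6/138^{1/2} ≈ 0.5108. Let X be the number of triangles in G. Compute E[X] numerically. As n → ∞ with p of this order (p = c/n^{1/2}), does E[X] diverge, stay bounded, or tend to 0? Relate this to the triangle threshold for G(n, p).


Number of potential triangles: C(138, 3) = 428536.
Each occurs with probability p³ ≈ (0.5108)³ ≈ 1.332402e-01.
By linearity: E[X] = C(138, 3)·p³ ≈ 428536 · 1.332402e-01 ≈ 57098.2021.
Since α = 1/2 < 1, p = c/n^{1/2} ≫ 1/n is above the triangle threshold p ~ 1/n. Asymptotically E[X] ~ (c³/6)·n^{3(1−α)} = (6³/6)·n^{1.5} → ∞; triangles are abundant w.h.p.

E[X] ≈ 57098.2021; in regime p = Θ(1/n^{1/2}) E[X] diverges (above the triangle threshold p ~ 1/n).


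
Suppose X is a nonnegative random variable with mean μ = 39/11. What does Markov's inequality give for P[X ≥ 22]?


μ = E[X] = 39/11, a = 22.
Markov: P[X ≥ 22] ≤ μ/a = (39/11)/22 = 39/242.
Numerically: ≈ 0.1612.
(Since a = 22 > μ = 3.5455, the bound 39/242 is < 1 and informative.)

P[X ≥ 22] ≤ 39/242 ≈ 0.1612.


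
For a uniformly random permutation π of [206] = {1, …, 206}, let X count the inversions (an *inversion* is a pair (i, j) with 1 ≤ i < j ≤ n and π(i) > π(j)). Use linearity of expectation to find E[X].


Write X = Σ X_I over the C(206, 2) = 21115 pairs i < j, with X_I the indicator of one inversion.
There are 21115 indicators.
For each fixed pair i < j, the values π(i) and π(j) are two distinct elements of {1, …, 206} in uniformly random order; by symmetry P[π(i) > π(j)] = 1/2.
By linearity: E[X] = 21115 · (1/2) = C(206, 2) · (1/2) = 21115/2 = 21115/2 ≈ 10557.50000.

E[X] = 21115/2 = 10557.50000.


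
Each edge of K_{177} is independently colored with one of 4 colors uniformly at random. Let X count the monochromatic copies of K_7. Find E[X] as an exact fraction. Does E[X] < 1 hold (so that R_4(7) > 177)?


E[X] = C(177, 7) · 4^{1 − 21} = 957664425960 · 4^{−20} = 957664425960/1099511627776.
As a reduced fraction: E[X] = 119708053245/137438953472 ≈ 0.87099.
Is E[X] < 1? YES.
Since E[X] < 1, there exists a 4-coloring of K_{177} with no monochromatic K_7; hence R_4(7) > 177.

E[X] = 119708053245/137438953472 ≈ 0.87099; E[X] < 1, so R_4(7) > 177.


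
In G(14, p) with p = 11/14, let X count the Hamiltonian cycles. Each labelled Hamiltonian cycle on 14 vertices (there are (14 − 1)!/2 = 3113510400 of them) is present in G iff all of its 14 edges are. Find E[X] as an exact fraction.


K_14 has (14 − 1)!/2 = 3113510400 labelled Hamiltonian cycles.
For each such Hamiltonian cycle H, let X_H = 1 if all 14 edges of H are present in G. Then P[X_H = 1] = p^{14} = (11/14)^{14} = 379749833583241/11112006825558016.
Summing the indicators: E[X] = Σ_H E[X_H] = 3113510400 · p^{14} = 3113510400 · 379749833583241/11112006825558016 = 329898174179601037725/3100448333024.
Numerically: E[X] ≈ 1.06403e+08.

E[X] = 3113510400 · (11/14)^{14} = 329898174179601037725/3100448333024 ≈ 1.06403e+08.


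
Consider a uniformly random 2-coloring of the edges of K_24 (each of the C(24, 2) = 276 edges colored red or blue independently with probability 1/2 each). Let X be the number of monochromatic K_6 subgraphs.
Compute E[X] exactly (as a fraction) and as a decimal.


Let X = Σ_S X_S over the C(24, 6) = 134596 subsets S of size 6, where X_S = 1 if the K_6 on S is monochromatic.
For a fixed S, the K_6 on S has C(6, 2) = 15 edges. P[all 15 edges red] = (1/2)^15, and likewise for blue, so P[monochromatic] = 2·(1/2)^15 = 2^{1 − 15} = 1/16384.
By linearity: E[X] = C(24, 6) · 2^{1 − 15} = 134596 · 1/16384 = 33649/4096.
Numerically: E[X] ≈ 8.215088.

E[X] = C(24,6)·2^(1−C(6,2)) = 33649/4096 ≈ 8.215088.


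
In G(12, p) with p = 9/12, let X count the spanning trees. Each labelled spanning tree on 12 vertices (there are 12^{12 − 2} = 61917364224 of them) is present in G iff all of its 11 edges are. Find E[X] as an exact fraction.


K_12 has 12^{12 − 2} = 61917364224 labelled spanning trees.
For each such spanning tree H, let X_H = 1 if all 11 edges of H are present in G. Then P[X_H = 1] = p^{11} = (3/4)^{11} = 177147/4194304.
By linearity of expectation: E[X] = Σ_H E[X_H] = 61917364224 · p^{11} = 61917364224 · 177147/4194304 = 10460353203/4.
Numerically: E[X] ≈ 2.6151e+09.

E[X] = 61917364224 · (3/4)^{11} = 10460353203/4 ≈ 2.6151e+09.


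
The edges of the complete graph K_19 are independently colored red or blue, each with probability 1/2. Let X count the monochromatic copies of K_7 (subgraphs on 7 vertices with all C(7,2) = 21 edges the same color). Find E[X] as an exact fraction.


Let X = Σ_S X_S over the C(19, 7) = 50388 subsets S of size 7, where X_S = 1 if the K_7 on S is monochromatic.
For a fixed S, the K_7 on S has C(7, 2) = 21 edges. P[all 21 edges red] = (1/2)^21, and likewise for blue, so P[monochromatic] = 2·(1/2)^21 = 2^{1 − 21} = 1/1048576.
Summing: E[X] = C(19, 7) · 2^{1 − 21} = 50388 · 1/1048576 = 12597/262144.
Numerically: E[X] ≈ 0.04805.

E[X] = C(19,7)·2^(1−C(7,2)) = 12597/262144 ≈ 0.04805.


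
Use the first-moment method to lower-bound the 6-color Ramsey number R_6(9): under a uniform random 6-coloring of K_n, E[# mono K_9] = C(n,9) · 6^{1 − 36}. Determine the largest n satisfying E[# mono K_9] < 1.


We need C(n, 9) · 6^{1 − 36} < 1, i.e. C(n, 9) < 6^{36 − 1} = 1719070799748422591028658176.
Check values of n near the boundary:
  n = 4404: C(4404, 9) = 1703375445537161676647015880; 1703375445537161676647015880 < 1719070799748422591028658176? YES
  n = 4405: C(4405, 9) = 1706862792900636302463627150; 1706862792900636302463627150 < 1719070799748422591028658176? YES
  n = 4406: C(4406, 9) = 1710356485221788389505285700; 1710356485221788389505285700 < 1719070799748422591028658176? YES
  n = 4407: C(4407, 9) = 1713856532599459170657070050; 1713856532599459170657070050 < 1719070799748422591028658176? YES
  n = 4408: C(4408, 9) = 1717362945146264156457459600; 1717362945146264156457459600 < 1719070799748422591028658176? YES
  n = 4409: C(4409, 9) = 1720875732988608787686577131; 1720875732988608787686577131 < 1719070799748422591028658176? NO
The largest n with C(n, 9) < 1719070799748422591028658176 is n = 4408 (where E[X] = 35778394690547169926197075/35813974994758803979763712 ≈ 0.999). Hence R_6(9) > 4408, i.e. R_6(9) ≥ 4409.

Largest n = 4408; hence R_6(9) > 4408.


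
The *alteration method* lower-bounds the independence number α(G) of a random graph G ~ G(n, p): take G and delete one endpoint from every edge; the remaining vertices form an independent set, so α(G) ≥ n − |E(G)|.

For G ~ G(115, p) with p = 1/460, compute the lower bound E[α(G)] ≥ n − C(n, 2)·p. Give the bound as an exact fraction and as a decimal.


E[|E(G)|] = C(115, 2)·p = 6555 · (1/460) = 57/4.
E[α(G)] ≥ n − E[|E(G)|] = 115 − 57/4 = 403/4.
Numerically: ≈ 100.750000.
(This is only a lower bound; the true E[α(G)] may be larger.)

E[α(G)] ≥ 403/4 ≈ 100.750000.


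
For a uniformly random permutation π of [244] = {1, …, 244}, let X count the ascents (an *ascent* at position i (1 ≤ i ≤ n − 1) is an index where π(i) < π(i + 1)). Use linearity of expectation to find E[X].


Write X = Σ X_I over i = 1, …, 243, with X_I the indicator of one ascent.
There are 243 indicators.
For each fixed i, the pair (π(i), π(i+1)) is a uniformly random ordered pair of distinct values from {1, …, 244}; by symmetry P[π(i) < π(i+1)] = 1/2.
By linearity: E[X] = 243 · (1/2) = (244 − 1) · (1/2) = 243/2 ≈ 121.500000.

E[X] = 243/2 = 121.500000.


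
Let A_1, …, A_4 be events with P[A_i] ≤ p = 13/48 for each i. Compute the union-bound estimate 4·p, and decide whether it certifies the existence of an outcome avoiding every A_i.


Union bound: P[∪_{i=1}^{4} A_i] ≤ Σ_i P[A_i] ≤ 4·p = 4·(13/48) = 13/12.
Numerically: 13/12 ≈ 1.0833333.
Is 13/12 < 1? NO.
Since the bound 13/12 is ≥ 1, the union bound is uninformative here; it does NOT by itself certify existence.

4·p = 13/12 ≈ 1.0833333; existence NOT certified by the union bound.


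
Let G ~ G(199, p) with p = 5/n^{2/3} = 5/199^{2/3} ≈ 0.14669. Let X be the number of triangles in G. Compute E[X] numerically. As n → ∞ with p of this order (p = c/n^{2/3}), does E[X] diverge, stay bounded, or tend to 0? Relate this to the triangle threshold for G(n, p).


Number of potential triangles: C(199, 3) = 1293699.
Each occurs with probability p³ ≈ (0.14669)³ ≈ 3.15648595e-03.
By linearity: E[X] = C(199, 3)·p³ ≈ 1293699 · 3.15648595e-03 ≈ 4083.542714.
Since α = 2/3 < 1, p = c/n^{2/3} ≫ 1/n is above the triangle threshold p ~ 1/n. Asymptotically E[X] ~ (c³/6)·n^{3(1−α)} = (5³/6)·n^{1} → ∞; triangles are abundant w.h.p.

E[X] ≈ 4083.542714; in regime p = Θ(1/n^{2/3}) E[X] diverges (above the triangle threshold p ~ 1/n).


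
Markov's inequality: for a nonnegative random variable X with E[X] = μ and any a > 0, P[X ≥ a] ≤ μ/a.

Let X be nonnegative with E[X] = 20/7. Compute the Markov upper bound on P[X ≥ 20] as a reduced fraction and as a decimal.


μ = E[X] = 20/7, a = 20.
Markov: P[X ≥ 20] ≤ μ/a = (20/7)/20 = 1/7.
Numerically: ≈ 0.14286.
(Since a = 20 > μ = 2.85714, the bound 1/7 is < 1 and informative.)

P[X ≥ 20] ≤ 1/7 ≈ 0.14286.


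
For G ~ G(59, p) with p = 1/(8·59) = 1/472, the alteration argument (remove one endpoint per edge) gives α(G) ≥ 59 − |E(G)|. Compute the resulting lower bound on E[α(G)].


E[|E(G)|] = C(59, 2)·p = 1711 · (1/472) = 29/8.
E[α(G)] ≥ n − E[|E(G)|] = 59 − 29/8 = 443/8.
Numerically: ≈ 55.3750.
(This is only a lower bound; the true E[α(G)] may be larger.)

E[α(G)] ≥ 443/8 ≈ 55.3750.


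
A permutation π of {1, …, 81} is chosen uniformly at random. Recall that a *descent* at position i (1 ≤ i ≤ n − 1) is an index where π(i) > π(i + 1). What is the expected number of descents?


Write X = Σ X_I over i = 1, …, 80, with X_I the indicator of one descent.
There are 80 indicators.
For each fixed i, the pair (π(i), π(i+1)) is a uniformly random ordered pair of distinct values from {1, …, 81}; by symmetry P[π(i) > π(i+1)] = 1/2.
By linearity: E[X] = 80 · (1/2) = (81 − 1) · (1/2) = 40 ≈ 40.0000.

E[X] = 40 = 40.0000.


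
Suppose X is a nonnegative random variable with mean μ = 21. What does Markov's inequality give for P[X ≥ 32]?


μ = E[X] = 21, a = 32.
Markov: P[X ≥ 32] ≤ μ/a = (21)/32 = 21/32.
Numerically: ≈ 0.656.
(Since a = 32 > μ = 21.000, the bound 21/32 is < 1 and informative.)

P[X ≥ 32] ≤ 21/32 ≈ 0.656.


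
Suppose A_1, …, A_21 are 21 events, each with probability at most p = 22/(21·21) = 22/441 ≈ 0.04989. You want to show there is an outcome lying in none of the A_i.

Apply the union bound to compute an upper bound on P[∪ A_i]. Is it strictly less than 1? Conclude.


Union bound: P[∪_{i=1}^{21} A_i] ≤ Σ_i P[A_i] ≤ 21·p = 21·(22/441) = 22/21.
Numerically: 22/21 ≈ 1.04762.
Is 22/21 < 1? NO.
Since the bound 22/21 is ≥ 1, the union bound is uninformative here; it does NOT by itself certify existence.

21·p = 22/21 ≈ 1.04762; existence NOT certified by the union bound.


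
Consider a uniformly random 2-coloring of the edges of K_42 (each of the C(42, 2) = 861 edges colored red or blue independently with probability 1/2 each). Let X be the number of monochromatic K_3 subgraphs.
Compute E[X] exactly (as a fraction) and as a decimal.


Let X = Σ_S X_S over the C(42, 3) = 11480 subsets S of size 3, where X_S = 1 if the K_3 on S is monochromatic.
For a fixed S, the K_3 on S has C(3, 2) = 3 edges. P[all 3 edges red] = (1/2)^3, and likewise for blue, so P[monochromatic] = 2·(1/2)^3 = 2^{1 − 3} = 1/4.
By linearity of expectation: E[X] = C(42, 3) · 2^{1 − 3} = 11480 · 1/4 = 2870.
Numerically: E[X] ≈ 2870.0000.

E[X] = C(42,3)·2^(1−C(3,2)) = 2870 ≈ 2870.0000.


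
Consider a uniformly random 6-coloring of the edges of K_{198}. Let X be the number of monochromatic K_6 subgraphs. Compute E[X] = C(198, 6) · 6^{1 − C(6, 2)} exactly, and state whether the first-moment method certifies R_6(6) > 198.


E[X] = C(198, 6) · 6^{1 − 15} = 77526225777 · 6^{−14} = 77526225777/78364164096.
As a reduced fraction: E[X] = 25842075259/26121388032 ≈ 0.989.
Is E[X] < 1? YES.
Since E[X] < 1, there exists a 6-coloring of K_{198} with no monochromatic K_6; hence R_6(6) > 198.

E[X] = 25842075259/26121388032 ≈ 0.989; E[X] < 1, so R_6(6) > 198.


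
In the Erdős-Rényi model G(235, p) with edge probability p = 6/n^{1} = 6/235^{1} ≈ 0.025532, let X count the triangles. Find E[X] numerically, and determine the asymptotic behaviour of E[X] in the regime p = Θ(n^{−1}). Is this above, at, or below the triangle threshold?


Number of potential triangles: C(235, 3) = 2135445.
Each occurs with probability p³ ≈ (0.025532)³ ≈ 1.6643711e-05.
By linearity: E[X] = C(235, 3)·p³ ≈ 2135445 · 1.6643711e-05 ≈ 35.54173.
Here α = 1, so p = 6/n is exactly at the triangle threshold p ~ 1/n. Asymptotically E[X] → c³/6 = 6³/6 = 36 ≈ 36.00000, a bounded constant. In this regime the triangle count is asymptotically Poisson(c³/6).

E[X] ≈ 35.54173; in regime p = Θ(1/n^{1}) E[X] stays bounded (at the triangle threshold p ~ 1/n).


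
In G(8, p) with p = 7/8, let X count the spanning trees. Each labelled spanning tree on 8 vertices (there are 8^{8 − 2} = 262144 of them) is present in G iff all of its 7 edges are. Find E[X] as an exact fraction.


K_8 has 8^{8 − 2} = 262144 labelled spanning trees.
For each such spanning tree H, let X_H = 1 if all 7 edges of H are present in G. Then P[X_H = 1] = p^{7} = (7/8)^{7} = 823543/2097152.
By linearity of expectation: E[X] = Σ_H E[X_H] = 262144 · p^{7} = 262144 · 823543/2097152 = 823543/8.
Numerically: E[X] ≈ 1.0294e+05.

E[X] = 262144 · (7/8)^{7} = 823543/8 ≈ 1.0294e+05.


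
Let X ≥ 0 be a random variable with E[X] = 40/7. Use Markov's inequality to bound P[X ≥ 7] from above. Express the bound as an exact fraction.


μ = E[X] = 40/7, a = 7.
Markov: P[X ≥ 7] ≤ μ/a = (40/7)/7 = 40/49.
Numerically: ≈ 0.8163.
(Since a = 7 > μ = 5.7143, the bound 40/49 is < 1 and informative.)

P[X ≥ 7] ≤ 40/49 ≈ 0.8163.


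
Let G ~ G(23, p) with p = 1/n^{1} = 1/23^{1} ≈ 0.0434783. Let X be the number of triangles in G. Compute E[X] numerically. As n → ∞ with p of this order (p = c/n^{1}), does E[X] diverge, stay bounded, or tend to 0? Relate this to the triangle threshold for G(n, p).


Number of potential triangles: C(23, 3) = 1771.
Each occurs with probability p³ ≈ (0.0434783)³ ≈ 8.21895291e-05.
By linearity: E[X] = C(23, 3)·p³ ≈ 1771 · 8.21895291e-05 ≈ 0.145558.
Here α = 1, so p = 1/n is exactly at the triangle threshold p ~ 1/n. Asymptotically E[X] → c³/6 = 1³/6 = 1/6 ≈ 0.166667, a bounded constant. In this regime the triangle count is asymptotically Poisson(c³/6).

E[X] ≈ 0.145558; in regime p = Θ(1/n^{1}) E[X] stays bounded (at the triangle threshold p ~ 1/n).


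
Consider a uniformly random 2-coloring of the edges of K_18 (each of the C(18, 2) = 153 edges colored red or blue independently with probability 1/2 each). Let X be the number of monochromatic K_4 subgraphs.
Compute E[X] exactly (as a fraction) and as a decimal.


Let X = Σ_S X_S over the C(18, 4) = 3060 subsets S of size 4, where X_S = 1 if the K_4 on S is monochromatic.
For a fixed S, the K_4 on S has C(4, 2) = 6 edges. P[all 6 edges red] = (1/2)^6, and likewise for blue, so P[monochromatic] = 2·(1/2)^6 = 2^{1 − 6} = 1/32.
By linearity of expectation: E[X] = C(18, 4) · 2^{1 − 6} = 3060 · 1/32 = 765/8.
Numerically: E[X] ≈ 95.625000.

E[X] = C(18,4)·2^(1−C(4,2)) = 765/8 ≈ 95.625000.


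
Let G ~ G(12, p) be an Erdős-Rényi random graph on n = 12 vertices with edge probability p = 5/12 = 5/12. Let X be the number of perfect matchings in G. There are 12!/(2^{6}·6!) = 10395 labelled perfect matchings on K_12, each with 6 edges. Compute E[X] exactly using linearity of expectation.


K_12 has 12!/(2^{6}·6!) = 10395 labelled perfect matchings.
For each such perfect matching H, let X_H = 1 if all 6 edges of H are present in G. Then P[X_H = 1] = p^{6} = (5/12)^{6} = 15625/2985984.
Summing the indicators: E[X] = Σ_H E[X_H] = 10395 · p^{6} = 10395 · 15625/2985984 = 6015625/110592.
Numerically: E[X] ≈ 54.39.

E[X] = 10395 · (5/12)^{6} = 6015625/110592 ≈ 54.39.


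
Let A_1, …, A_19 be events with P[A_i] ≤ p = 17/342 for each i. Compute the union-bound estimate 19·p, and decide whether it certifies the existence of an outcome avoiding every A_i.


Union bound: P[∪_{i=1}^{19} A_i] ≤ Σ_i P[A_i] ≤ 19·p = 19·(17/342) = 17/18.
Numerically: 17/18 ≈ 0.944.
Is 17/18 < 1? YES.
Since P[∪ A_i] ≤ 17/18 < 1, the complement has P[∩ A_i^c] ≥ 1 − 17/18 = 1/18 > 0, so some outcome avoids every A_i.

19·p = 17/18 ≈ 0.944; existence CERTIFIED by the union bound.


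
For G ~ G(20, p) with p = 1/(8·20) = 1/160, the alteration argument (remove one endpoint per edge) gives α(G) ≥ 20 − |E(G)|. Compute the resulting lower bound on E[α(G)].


E[|E(G)|] = C(20, 2)·p = 190 · (1/160) = 19/16.
E[α(G)] ≥ n − E[|E(G)|] = 20 − 19/16 = 301/16.
Numerically: ≈ 18.81250.
(This is only a lower bound; the true E[α(G)] may be larger.)

E[α(G)] ≥ 301/16 ≈ 18.81250.


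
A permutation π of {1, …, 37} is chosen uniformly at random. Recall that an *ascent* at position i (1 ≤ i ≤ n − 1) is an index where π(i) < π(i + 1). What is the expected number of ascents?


Write X = Σ X_I over i = 1, …, 36, with X_I the indicator of one ascent.
There are 36 indicators.
For each fixed i, the pair (π(i), π(i+1)) is a uniformly random ordered pair of distinct values from {1, …, 37}; by symmetry P[π(i) < π(i+1)] = 1/2.
By linearity: E[X] = 36 · (1/2) = (37 − 1) · (1/2) = 18 ≈ 18.0000.

E[X] = 18 = 18.0000.


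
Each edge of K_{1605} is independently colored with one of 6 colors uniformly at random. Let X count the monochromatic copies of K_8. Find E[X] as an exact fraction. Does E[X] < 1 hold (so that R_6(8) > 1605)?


E[X] = C(1605, 8) · 6^{1 − 28} = 1073226690197348380200 · 6^{−27} = 1073226690197348380200/1023490369077469249536.
As a reduced fraction: E[X] = 14905926252740949725/14215144014964850688 ≈ 1.049.
Is E[X] < 1? NO.
Since E[X] ≥ 1, the first-moment bound is inconclusive at n = 1605; it does NOT by itself certify R_6(8) > 1605.

E[X] = 14905926252740949725/14215144014964850688 ≈ 1.049; E[X] ≥ 1; first-moment method inconclusive here.
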